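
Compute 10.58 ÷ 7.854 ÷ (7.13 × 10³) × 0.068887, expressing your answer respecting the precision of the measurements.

10.58 ÷ 7.854 ÷ (7.13 × 10³) × 0.068887 = 0.0000130149502616…
Multiplication/division keeps the fewest significant figures: 10.58 → 4 s.f., 7.854 → 4 s.f., 7.13 × 10³ → 3 s.f., 0.068887 → 5 s.f.; limit is 3.
Rounded to 3 significant figures: 1.30 × 10⁻⁵.

1.30 × 10⁻⁵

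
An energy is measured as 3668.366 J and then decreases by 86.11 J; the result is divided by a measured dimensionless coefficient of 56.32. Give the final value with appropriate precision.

63.61 J

3668.366 J − 86.11 J = 3582.256 J; the difference is limited to 2 decimal places (6 s.f.).
Carrying full precision, 3582.256 ÷ 56.32 = 63.6053977273… J; 56.32 has 4 s.f., so the result keeps min(6, 4) = 4 s.f.
Rounded to 4 significant figures: 63.61 J.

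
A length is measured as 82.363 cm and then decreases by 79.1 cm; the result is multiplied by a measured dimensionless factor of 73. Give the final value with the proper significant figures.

2.4 × 10^2 cm

82.363 cm − 79.1 cm = 3.263 cm; the difference is limited to 1 decimal place (2 s.f.).
Carrying full precision, 3.263 × 73 = 238.199 cm; 73 has 2 s.f., so the result keeps min(2, 2) = 2 s.f.
Rounded to 2 significant figures: 2.4 × 10^2 cm.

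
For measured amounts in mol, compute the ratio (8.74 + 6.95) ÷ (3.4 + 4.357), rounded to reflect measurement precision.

8.74 + 6.95 = 15.69, limited to 2 d.p. → 4 s.f.; 3.4 + 4.357 = 7.757, limited to 1 d.p. → 2 s.f.
Carrying full precision, 15.69 ÷ 7.757 = 2.02268918396…; keep min(4, 2) = 2 s.f.
Rounded to 2 significant figures: 2.0.

2.0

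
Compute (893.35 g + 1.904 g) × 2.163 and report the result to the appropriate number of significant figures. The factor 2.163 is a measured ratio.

893.35 g + 1.904 g = 895.254 g; the sum is limited to 2 decimal places (5 s.f.).
Carrying full precision, 895.254 × 2.163 = 1936.434402 g; 2.163 has 4 s.f., so the result keeps min(5, 4) = 4 s.f.
Rounded to 4 significant figures: 1936 g.

1936 g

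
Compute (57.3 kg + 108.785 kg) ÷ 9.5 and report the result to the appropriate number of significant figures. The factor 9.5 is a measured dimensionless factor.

17 kg

57.3 kg + 108.785 kg = 166.085 kg; the sum is limited to 1 decimal place (4 s.f.).
Carrying full precision, 166.085 ÷ 9.5 = 17.4826315789… kg; 9.5 has 2 s.f., so the result keeps min(4, 2) = 2 s.f.
Rounded to 2 significant figures: 17 kg.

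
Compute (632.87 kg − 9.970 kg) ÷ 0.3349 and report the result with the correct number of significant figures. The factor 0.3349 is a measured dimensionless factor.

632.87 kg − 9.970 kg = 622.900 kg; the difference is limited to 2 decimal places (5 s.f.).
Carrying full precision, 622.900 ÷ 0.3349 = 1859.95819648… kg; 0.3349 has 4 s.f., so the result keeps min(5, 4) = 4 s.f.
Rounded to 4 significant figures: 1.860 × 10³ kg.

1.860 × 10³ kg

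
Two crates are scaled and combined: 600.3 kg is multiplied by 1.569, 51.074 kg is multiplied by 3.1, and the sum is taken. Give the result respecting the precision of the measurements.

1.10 × 10³ kg

600.3 × 1.569 = 941.8707 → 941.9 kg (4 s.f., last digit at the 10^-1 place).
51.074 × 3.1 = 158.3294 → 1.6 × 10² kg (2 s.f., last digit at the 10^1 place).
Sum: 1100.2001 kg; keep the coarser place, 10^1.
Result: 1.10 × 10³ kg.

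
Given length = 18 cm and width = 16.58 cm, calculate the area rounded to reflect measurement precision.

3.0 × 10² cm²

area = 18 cm × 16.58 cm = 298.44 cm².
18 has 2 significant figures; 16.58 has 4.
Division/multiplication keeps the fewest: 2 significant figures.
Rounded: 3.0 × 10² cm².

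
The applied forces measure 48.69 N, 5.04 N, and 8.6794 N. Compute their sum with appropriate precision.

62.41 N

48.69 N + 5.04 N + 8.6794 N = 62.4094 N.
Addition/subtraction keeps the fewest decimal places: 48.69 → 2 decimal places, 5.04 → 2 decimal places, 8.6794 → 4 decimal places; limit is 2.
Rounded to 2 decimal places: 62.41 N.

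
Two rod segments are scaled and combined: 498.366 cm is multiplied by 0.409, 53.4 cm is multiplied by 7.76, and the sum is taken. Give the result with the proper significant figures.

618 cm

498.366 × 0.409 = 203.831694 → 204 cm (3 s.f., last digit at the 10^0 place).
53.4 × 7.76 = 414.384 → 414 cm (3 s.f., last digit at the 10^0 place).
Sum: 618.215694 cm; keep the coarser place, 10^0.
Result: 618 cm.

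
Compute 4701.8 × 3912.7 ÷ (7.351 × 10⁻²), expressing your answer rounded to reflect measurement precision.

2.503 × 10⁸

4701.8 × 3912.7 ÷ (7.351 × 10⁻²) = 250261635.968…
Multiplication/division keeps the fewest significant figures: 4701.8 → 5 s.f., 3912.7 → 5 s.f., 7.351 × 10⁻² → 4 s.f.; limit is 4.
Rounded to 4 significant figures: 2.503 × 10⁸.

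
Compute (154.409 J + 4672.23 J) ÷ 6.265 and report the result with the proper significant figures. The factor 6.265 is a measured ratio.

154.409 J + 4672.23 J = 4826.639 J; the sum is limited to 2 decimal places (6 s.f.).
Carrying full precision, 4826.639 ÷ 6.265 = 770.413248204… J; 6.265 has 4 s.f., so the result keeps min(6, 4) = 4 s.f.
Rounded to 4 significant figures: 7.704 × 10² J.

7.704 × 10² J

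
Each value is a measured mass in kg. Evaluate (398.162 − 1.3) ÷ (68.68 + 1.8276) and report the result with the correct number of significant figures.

5.629

398.162 − 1.3 = 396.862, limited to 1 d.p. → 4 s.f.; 68.68 + 1.8276 = 70.5076, limited to 2 d.p. → 4 s.f.
Carrying full precision, 396.862 ÷ 70.5076 = 5.62864145142…; keep min(4, 4) = 4 s.f.
Rounded to 4 significant figures: 5.629.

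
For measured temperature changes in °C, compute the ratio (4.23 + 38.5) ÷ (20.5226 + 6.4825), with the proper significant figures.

1.58

4.23 + 38.5 = 42.73, limited to 1 d.p. → 3 s.f.; 20.5226 + 6.4825 = 27.0051, limited to 4 d.p. → 6 s.f.
Carrying full precision, 42.73 ÷ 27.0051 = 1.58229371489…; keep min(3, 6) = 3 s.f.
Rounded to 3 significant figures: 1.58.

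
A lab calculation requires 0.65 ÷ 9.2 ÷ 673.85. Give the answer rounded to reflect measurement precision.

0.65 ÷ 9.2 ÷ 673.85 = 0.000104848518087…
Multiplication/division keeps the fewest significant figures: 0.65 → 2 s.f., 9.2 → 2 s.f., 673.85 → 5 s.f.; limit is 2.
Rounded to 2 significant figures: 1.0 × 10^-4.

1.0 × 10^-4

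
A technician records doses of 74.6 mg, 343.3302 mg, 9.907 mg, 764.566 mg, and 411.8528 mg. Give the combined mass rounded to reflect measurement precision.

1604.3 mg

74.6 mg + 343.3302 mg + 9.907 mg + 764.566 mg + 411.8528 mg = 1604.2560 mg.
Addition/subtraction keeps the fewest decimal places: 74.6 → 1 decimal place, 343.3302 → 4 decimal places, 9.907 → 3 decimal places, 764.566 → 3 decimal places, 411.8528 → 4 decimal places; limit is 1.
Rounded to 1 decimal place: 1604.3 mg.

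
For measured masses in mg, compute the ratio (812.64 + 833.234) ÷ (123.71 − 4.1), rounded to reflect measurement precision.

812.64 + 833.234 = 1645.874, limited to 2 d.p. → 6 s.f.; 123.71 − 4.1 = 119.61, limited to 1 d.p. → 4 s.f.
Carrying full precision, 1645.874 ÷ 119.61 = 13.7603377644…; keep min(6, 4) = 4 s.f.
Rounded to 4 significant figures: 13.76.

13.76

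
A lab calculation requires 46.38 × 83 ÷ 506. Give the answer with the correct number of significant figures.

46.38 × 83 ÷ 506 = 7.60778656126…
Multiplication/division keeps the fewest significant figures: 46.38 → 4 s.f., 83 → 2 s.f., 506 → 3 s.f.; limit is 2.
Rounded to 2 significant figures: 7.6.

7.6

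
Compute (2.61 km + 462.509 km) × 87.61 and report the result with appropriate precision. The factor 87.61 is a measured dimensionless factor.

2.61 km + 462.509 km = 465.119 km; the sum is limited to 2 decimal places (5 s.f.).
Carrying full precision, 465.119 × 87.61 = 40749.07559 km; 87.61 has 4 s.f., so the result keeps min(5, 4) = 4 s.f.
Rounded to 4 significant figures: 4.075 × 10⁴ km.

4.075 × 10⁴ km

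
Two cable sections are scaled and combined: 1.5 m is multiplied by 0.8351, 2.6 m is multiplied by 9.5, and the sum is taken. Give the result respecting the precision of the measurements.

1.5 × 0.8351 = 1.25265 → 1.3 m (2 s.f., last digit at the 10^-1 place).
2.6 × 9.5 = 24.7 → 25 m (2 s.f., last digit at the 10^0 place).
Sum: 25.95265 m; keep the coarser place, 10^0.
Result: 26 m.

26 m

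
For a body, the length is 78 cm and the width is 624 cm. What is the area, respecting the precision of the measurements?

4.9 × 10⁴ cm²

area = 78 cm × 624 cm = 48672 cm².
78 has 2 significant figures; 624 has 3.
Division/multiplication keeps the fewest: 2 significant figures.
Rounded: 4.9 × 10⁴ cm².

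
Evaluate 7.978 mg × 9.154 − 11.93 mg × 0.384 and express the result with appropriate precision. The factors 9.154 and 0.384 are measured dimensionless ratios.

68.45 mg

7.978 × 9.154 = 73.030612 → 73.03 mg (4 s.f., last digit at the 10^-2 place).
11.93 × 0.384 = 4.58112 → 4.58 mg (3 s.f., last digit at the 10^-2 place).
Difference: 68.449492 mg; keep the coarser place, 10^-2.
Result: 68.45 mg.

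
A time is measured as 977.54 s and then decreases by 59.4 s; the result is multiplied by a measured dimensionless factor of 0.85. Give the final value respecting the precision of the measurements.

977.54 s − 59.4 s = 918.14 s; the difference is limited to 1 decimal place (4 s.f.).
Carrying full precision, 918.14 × 0.85 = 780.419 s; 0.85 has 2 s.f., so the result keeps min(4, 2) = 2 s.f.
Rounded to 2 significant figures: 7.8 × 10^2 s.

7.8 × 10^2 s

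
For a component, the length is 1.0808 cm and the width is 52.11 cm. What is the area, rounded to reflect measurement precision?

area = 1.0808 cm × 52.11 cm = 56.320488 cm².
1.0808 has 5 significant figures; 52.11 has 4.
Division/multiplication keeps the fewest: 4 significant figures.
Rounded: 56.32 cm².

56.32 cm²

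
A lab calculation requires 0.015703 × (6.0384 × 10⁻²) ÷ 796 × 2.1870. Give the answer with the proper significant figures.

2.61 × 10⁻⁶

0.015703 × (6.0384 × 10⁻²) ÷ 796 × 2.1870 = 0.00000260519493093…
Multiplication/division keeps the fewest significant figures: 0.015703 → 5 s.f., 6.0384 × 10⁻² → 5 s.f., 796 → 3 s.f., 2.1870 → 5 s.f.; limit is 3.
Rounded to 3 significant figures: 2.61 × 10⁻⁶.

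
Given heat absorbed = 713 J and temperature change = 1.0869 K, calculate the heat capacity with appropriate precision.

656 J/K

heat capacity = 713 J ÷ 1.0869 K = 655.994111694… J/K.
713 has 3 significant figures; 1.0869 has 5.
Division/multiplication keeps the fewest: 3 significant figures.
Rounded: 656 J/K.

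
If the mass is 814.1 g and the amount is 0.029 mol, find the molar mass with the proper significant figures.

2.8 × 10^4 g/mol

molar mass = 814.1 g ÷ 0.029 mol = 28072.4137931… g/mol.
814.1 has 4 significant figures; 0.029 has 2.
Division/multiplication keeps the fewest: 2 significant figures.
Rounded: 2.8 × 10^4 g/mol.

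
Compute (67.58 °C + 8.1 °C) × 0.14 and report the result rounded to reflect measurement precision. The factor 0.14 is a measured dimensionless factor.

67.58 °C + 8.1 °C = 75.68 °C; the sum is limited to 1 decimal place (3 s.f.).
Carrying full precision, 75.68 × 0.14 = 10.5952 °C; 0.14 has 2 s.f., so the result keeps min(3, 2) = 2 s.f.
Rounded to 2 significant figures: 11 °C.

11 °C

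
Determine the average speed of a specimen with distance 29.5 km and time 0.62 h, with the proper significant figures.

48 km/h

average speed = 29.5 km ÷ 0.62 h = 47.5806451613… km/h.
29.5 has 3 significant figures; 0.62 has 2.
Division/multiplication keeps the fewest: 2 significant figures.
Rounded: 48 km/h.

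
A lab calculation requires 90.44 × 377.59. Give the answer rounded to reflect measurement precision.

90.44 × 377.59 = 34149.2396
Multiplication/division keeps the fewest significant figures: 90.44 → 4 s.f., 377.59 → 5 s.f.; limit is 4.
Rounded to 4 significant figures: 3.415 × 10^4.

3.415 × 10^4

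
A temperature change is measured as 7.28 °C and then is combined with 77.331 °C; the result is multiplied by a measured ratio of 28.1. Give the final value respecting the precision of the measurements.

7.28 °C + 77.331 °C = 84.611 °C; the sum is limited to 2 decimal places (4 s.f.).
Carrying full precision, 84.611 × 28.1 = 2377.5691 °C; 28.1 has 3 s.f., so the result keeps min(4, 3) = 3 s.f.
Rounded to 3 significant figures: 2.38 × 10³ °C.

2.38 × 10³ °C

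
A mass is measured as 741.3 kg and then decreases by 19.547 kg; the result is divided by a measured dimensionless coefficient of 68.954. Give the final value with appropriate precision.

10.47 kg

741.3 kg − 19.547 kg = 721.753 kg; the difference is limited to 1 decimal place (4 s.f.).
Carrying full precision, 721.753 ÷ 68.954 = 10.4671665168… kg; 68.954 has 5 s.f., so the result keeps min(4, 5) = 4 s.f.
Rounded to 4 significant figures: 10.47 kg.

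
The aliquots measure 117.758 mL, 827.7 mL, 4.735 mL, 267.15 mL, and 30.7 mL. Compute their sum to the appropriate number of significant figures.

1248.0 mL

117.758 mL + 827.7 mL + 4.735 mL + 267.15 mL + 30.7 mL = 1248.043 mL.
Addition/subtraction keeps the fewest decimal places: 117.758 → 3 decimal places, 827.7 → 1 decimal place, 4.735 → 3 decimal places, 267.15 → 2 decimal places, 30.7 → 1 decimal place; limit is 1.
Rounded to 1 decimal place: 1248.0 mL.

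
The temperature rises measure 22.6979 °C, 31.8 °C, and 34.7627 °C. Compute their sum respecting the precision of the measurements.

22.6979 °C + 31.8 °C + 34.7627 °C = 89.2606 °C.
Addition/subtraction keeps the fewest decimal places: 22.6979 → 4 decimal places, 31.8 → 1 decimal place, 34.7627 → 4 decimal places; limit is 1.
Rounded to 1 decimal place: 89.3 °C.

89.3 °C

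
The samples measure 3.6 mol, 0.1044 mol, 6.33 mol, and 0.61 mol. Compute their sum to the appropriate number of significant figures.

3.6 mol + 0.1044 mol + 6.33 mol + 0.61 mol = 10.6444 mol.
Addition/subtraction keeps the fewest decimal places: 3.6 → 1 decimal place, 0.1044 → 4 decimal places, 6.33 → 2 decimal places, 0.61 → 2 decimal places; limit is 1.
Rounded to 1 decimal place: 10.6 mol.

10.6 mol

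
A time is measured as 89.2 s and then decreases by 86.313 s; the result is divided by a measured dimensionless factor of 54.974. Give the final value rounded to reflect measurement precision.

89.2 s − 86.313 s = 2.887 s; the difference is limited to 1 decimal place (2 s.f.).
Carrying full precision, 2.887 ÷ 54.974 = 0.052515734711… s; 54.974 has 5 s.f., so the result keeps min(2, 5) = 2 s.f.
Rounded to 2 significant figures: 0.053 s.

0.053 s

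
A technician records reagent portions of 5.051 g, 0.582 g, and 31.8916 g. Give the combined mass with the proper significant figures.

5.051 g + 0.582 g + 31.8916 g = 37.5246 g.
Addition/subtraction keeps the fewest decimal places: 5.051 → 3 decimal places, 0.582 → 3 decimal places, 31.8916 → 4 decimal places; limit is 3.
Rounded to 3 decimal places: 37.525 g.

37.525 g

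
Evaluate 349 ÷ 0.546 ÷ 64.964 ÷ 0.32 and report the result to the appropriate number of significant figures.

349 ÷ 0.546 ÷ 64.964 ÷ 0.32 = 30.7475168552…
Multiplication/division keeps the fewest significant figures: 349 → 3 s.f., 0.546 → 3 s.f., 64.964 → 5 s.f., 0.32 → 2 s.f.; limit is 2.
Rounded to 2 significant figures: 31.

31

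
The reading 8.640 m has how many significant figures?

8.640: trailing zeros after a decimal point are significant.

4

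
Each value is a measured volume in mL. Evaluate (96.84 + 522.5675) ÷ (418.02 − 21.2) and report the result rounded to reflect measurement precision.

1.561

96.84 + 522.5675 = 619.4075, limited to 2 d.p. → 5 s.f.; 418.02 − 21.2 = 396.82, limited to 1 d.p. → 4 s.f.
Carrying full precision, 619.4075 ÷ 396.82 = 1.56092812862…; keep min(5, 4) = 4 s.f.
Rounded to 4 significant figures: 1.561.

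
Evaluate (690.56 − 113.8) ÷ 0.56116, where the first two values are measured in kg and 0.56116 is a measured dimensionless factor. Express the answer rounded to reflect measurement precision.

1028 kg

690.56 kg − 113.8 kg = 576.76 kg; the difference is limited to 1 decimal place (4 s.f.).
Carrying full precision, 576.76 ÷ 0.56116 = 1027.79955806… kg; 0.56116 has 5 s.f., so the result keeps min(4, 5) = 4 s.f.
Rounded to 4 significant figures: 1028 kg.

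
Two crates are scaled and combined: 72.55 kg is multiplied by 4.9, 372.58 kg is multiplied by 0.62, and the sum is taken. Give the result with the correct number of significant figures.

72.55 × 4.9 = 355.495 → 3.6 × 10^2 kg (2 s.f., last digit at the 10^1 place).
372.58 × 0.62 = 230.9996 → 2.3 × 10^2 kg (2 s.f., last digit at the 10^1 place).
Sum: 586.4946 kg; keep the coarser place, 10^1.
Result: 5.9 × 10^2 kg.

5.9 × 10^2 kg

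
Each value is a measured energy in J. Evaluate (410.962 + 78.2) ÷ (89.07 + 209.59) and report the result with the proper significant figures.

410.962 + 78.2 = 489.162, limited to 1 d.p. → 4 s.f.; 89.07 + 209.59 = 298.66, limited to 2 d.p. → 5 s.f.
Carrying full precision, 489.162 ÷ 298.66 = 1.63785575571…; keep min(4, 5) = 4 s.f.
Rounded to 4 significant figures: 1.638.

1.638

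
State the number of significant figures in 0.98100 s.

0.98100: leading zeros are not significant; trailing zeros after a decimal point are significant.

5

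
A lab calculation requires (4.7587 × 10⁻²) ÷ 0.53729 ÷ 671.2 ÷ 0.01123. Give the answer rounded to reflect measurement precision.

0.01175

(4.7587 × 10⁻²) ÷ 0.53729 ÷ 671.2 ÷ 0.01123 = 0.0117502705137…
Multiplication/division keeps the fewest significant figures: 4.7587 × 10⁻² → 5 s.f., 0.53729 → 5 s.f., 671.2 → 4 s.f., 0.01123 → 4 s.f.; limit is 4.
Rounded to 4 significant figures: 0.01175.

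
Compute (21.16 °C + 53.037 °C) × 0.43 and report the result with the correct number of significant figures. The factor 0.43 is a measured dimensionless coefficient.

32 °C

21.16 °C + 53.037 °C = 74.197 °C; the sum is limited to 2 decimal places (4 s.f.).
Carrying full precision, 74.197 × 0.43 = 31.90471 °C; 0.43 has 2 s.f., so the result keeps min(4, 2) = 2 s.f.
Rounded to 2 significant figures: 32 °C.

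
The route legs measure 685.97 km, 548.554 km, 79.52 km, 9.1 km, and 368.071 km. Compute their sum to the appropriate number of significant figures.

1691.2 km

685.97 km + 548.554 km + 79.52 km + 9.1 km + 368.071 km = 1691.215 km.
Addition/subtraction keeps the fewest decimal places: 685.97 → 2 decimal places, 548.554 → 3 decimal places, 79.52 → 2 decimal places, 9.1 → 1 decimal place, 368.071 → 3 decimal places; limit is 1.
Rounded to 1 decimal place: 1691.2 km.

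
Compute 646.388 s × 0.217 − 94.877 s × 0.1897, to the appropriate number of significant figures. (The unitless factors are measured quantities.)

646.388 × 0.217 = 140.266196 → 140. s (3 s.f., last digit at the 10^0 place).
94.877 × 0.1897 = 17.9981669 → 18.00 s (4 s.f., last digit at the 10^-2 place).
Difference: 122.2680291 s; keep the coarser place, 10^0.
Result: 1.22 × 10^2 s.

1.22 × 10^2 s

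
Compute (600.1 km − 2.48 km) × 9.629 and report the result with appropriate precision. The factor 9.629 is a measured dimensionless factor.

600.1 km − 2.48 km = 597.62 km; the difference is limited to 1 decimal place (4 s.f.).
Carrying full precision, 597.62 × 9.629 = 5754.48298 km; 9.629 has 4 s.f., so the result keeps min(4, 4) = 4 s.f.
Rounded to 4 significant figures: 5754 km.

5754 km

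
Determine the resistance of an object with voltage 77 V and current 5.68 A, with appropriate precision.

resistance = 77 V ÷ 5.68 A = 13.5563380282… Ω.
77 has 2 significant figures; 5.68 has 3.
Division/multiplication keeps the fewest: 2 significant figures.
Rounded: 14 Ω.

14 Ω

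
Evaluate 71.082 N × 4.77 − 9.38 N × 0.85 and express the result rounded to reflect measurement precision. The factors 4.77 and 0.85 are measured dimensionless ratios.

71.082 × 4.77 = 339.06114 → 339 N (3 s.f., last digit at the 10^0 place).
9.38 × 0.85 = 7.973 → 8.0 N (2 s.f., last digit at the 10^-1 place).
Difference: 331.08814 N; keep the coarser place, 10^0.
Result: 331 N.

331 N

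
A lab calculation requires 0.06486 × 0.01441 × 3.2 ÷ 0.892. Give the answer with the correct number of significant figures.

0.06486 × 0.01441 × 3.2 ÷ 0.892 = 0.00335294206278…
Multiplication/division keeps the fewest significant figures: 0.06486 → 4 s.f., 0.01441 → 4 s.f., 3.2 → 2 s.f., 0.892 → 3 s.f.; limit is 2.
Rounded to 2 significant figures: 0.0034.

0.0034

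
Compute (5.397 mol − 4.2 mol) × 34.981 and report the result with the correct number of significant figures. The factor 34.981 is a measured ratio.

42 mol

5.397 mol − 4.2 mol = 1.197 mol; the difference is limited to 1 decimal place (2 s.f.).
Carrying full precision, 1.197 × 34.981 = 41.872257 mol; 34.981 has 5 s.f., so the result keeps min(2, 5) = 2 s.f.
Rounded to 2 significant figures: 42 mol.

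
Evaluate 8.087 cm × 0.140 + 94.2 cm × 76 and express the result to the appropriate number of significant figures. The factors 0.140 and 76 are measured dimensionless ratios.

8.087 × 0.140 = 1.13218 → 1.13 cm (3 s.f., last digit at the 10^-2 place).
94.2 × 76 = 7159.2 → 7.2 × 10^3 cm (2 s.f., last digit at the 10^2 place).
Sum: 7160.33218 cm; keep the coarser place, 10^2.
Result: 7.2 × 10^3 cm.

7.2 × 10^3 cm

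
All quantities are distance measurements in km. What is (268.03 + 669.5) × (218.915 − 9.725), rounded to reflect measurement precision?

268.03 + 669.5 = 937.53, limited to 1 d.p. → 4 s.f.; 218.915 − 9.725 = 209.190, limited to 3 d.p. → 6 s.f.
Carrying full precision, 937.53 × 209.190 = 196121.9007; keep min(4, 6) = 4 s.f.
Rounded to 4 significant figures: 1.961 × 10^5 km².

1.961 × 10^5 km²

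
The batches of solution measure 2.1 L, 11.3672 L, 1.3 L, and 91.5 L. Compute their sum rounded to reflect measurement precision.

2.1 L + 11.3672 L + 1.3 L + 91.5 L = 106.2672 L.
Addition/subtraction keeps the fewest decimal places: 2.1 → 1 decimal place, 11.3672 → 4 decimal places, 1.3 → 1 decimal place, 91.5 → 1 decimal place; limit is 1.
Rounded to 1 decimal place: 106.3 L.

106.3 L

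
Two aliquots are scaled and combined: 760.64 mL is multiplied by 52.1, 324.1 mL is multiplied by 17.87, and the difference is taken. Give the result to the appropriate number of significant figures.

760.64 × 52.1 = 39629.344 → 3.96 × 10⁴ mL (3 s.f., last digit at the 10^2 place).
324.1 × 17.87 = 5791.667 → 5792 mL (4 s.f., last digit at the 10^0 place).
Difference: 33837.677 mL; keep the coarser place, 10^2.
Result: 3.38 × 10⁴ mL.

3.38 × 10⁴ mL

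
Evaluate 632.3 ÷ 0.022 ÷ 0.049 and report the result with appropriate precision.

5.9 × 10^5

632.3 ÷ 0.022 ÷ 0.049 = 586549.165121…
Multiplication/division keeps the fewest significant figures: 632.3 → 4 s.f., 0.022 → 2 s.f., 0.049 → 2 s.f.; limit is 2.
Rounded to 2 significant figures: 5.9 × 10^5.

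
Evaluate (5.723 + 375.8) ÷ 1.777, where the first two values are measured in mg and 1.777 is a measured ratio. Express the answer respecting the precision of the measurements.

5.723 mg + 375.8 mg = 381.523 mg; the sum is limited to 1 decimal place (4 s.f.).
Carrying full precision, 381.523 ÷ 1.777 = 214.700619021… mg; 1.777 has 4 s.f., so the result keeps min(4, 4) = 4 s.f.
Rounded to 4 significant figures: 214.7 mg.

214.7 mg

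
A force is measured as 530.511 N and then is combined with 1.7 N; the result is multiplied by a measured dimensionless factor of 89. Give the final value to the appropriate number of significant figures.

530.511 N + 1.7 N = 532.211 N; the sum is limited to 1 decimal place (4 s.f.).
Carrying full precision, 532.211 × 89 = 47366.779 N; 89 has 2 s.f., so the result keeps min(4, 2) = 2 s.f.
Rounded to 2 significant figures: 4.7 × 10^4 N.

4.7 × 10^4 N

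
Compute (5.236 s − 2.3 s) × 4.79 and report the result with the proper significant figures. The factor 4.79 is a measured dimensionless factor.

5.236 s − 2.3 s = 2.936 s; the difference is limited to 1 decimal place (2 s.f.).
Carrying full precision, 2.936 × 4.79 = 14.06344 s; 4.79 has 3 s.f., so the result keeps min(2, 3) = 2 s.f.
Rounded to 2 significant figures: 14 s.

14 s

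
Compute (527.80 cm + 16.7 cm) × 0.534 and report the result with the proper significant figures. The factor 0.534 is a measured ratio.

527.80 cm + 16.7 cm = 544.50 cm; the sum is limited to 1 decimal place (4 s.f.).
Carrying full precision, 544.50 × 0.534 = 290.763 cm; 0.534 has 3 s.f., so the result keeps min(4, 3) = 3 s.f.
Rounded to 3 significant figures: 2.91 × 10² cm.

2.91 × 10² cm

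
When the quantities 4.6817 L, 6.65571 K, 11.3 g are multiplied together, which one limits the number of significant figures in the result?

4.6817 L → 5 s.f.; 6.65571 K → 6 s.f.; 11.3 g → 3 s.f.
The fewest is 3 significant figures, from 11.3 g.

11.3 g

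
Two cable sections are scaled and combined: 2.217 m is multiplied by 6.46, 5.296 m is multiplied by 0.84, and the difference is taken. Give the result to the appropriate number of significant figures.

2.217 × 6.46 = 14.32182 → 14.3 m (3 s.f., last digit at the 10^-1 place).
5.296 × 0.84 = 4.44864 → 4.4 m (2 s.f., last digit at the 10^-1 place).
Difference: 9.87318 m; keep the coarser place, 10^-1.
Result: 9.9 m.

9.9 m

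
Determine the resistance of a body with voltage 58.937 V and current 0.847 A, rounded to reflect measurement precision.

resistance = 58.937 V ÷ 0.847 A = 69.5832349469… Ω.
58.937 has 5 significant figures; 0.847 has 3.
Division/multiplication keeps the fewest: 3 significant figures.
Rounded: 69.6 Ω.

69.6 Ω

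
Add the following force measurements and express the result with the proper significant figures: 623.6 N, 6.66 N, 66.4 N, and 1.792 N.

623.6 N + 6.66 N + 66.4 N + 1.792 N = 698.452 N.
Addition/subtraction keeps the fewest decimal places: 623.6 → 1 decimal place, 6.66 → 2 decimal places, 66.4 → 1 decimal place, 1.792 → 3 decimal places; limit is 1.
Rounded to 1 decimal place: 698.5 N.

698.5 N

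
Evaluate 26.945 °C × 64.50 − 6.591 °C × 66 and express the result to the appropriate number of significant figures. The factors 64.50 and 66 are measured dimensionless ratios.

1.30 × 10^3 °C

26.945 × 64.50 = 1737.9525 → 1738 °C (4 s.f., last digit at the 10^0 place).
6.591 × 66 = 435.006 → 4.4 × 10^2 °C (2 s.f., last digit at the 10^1 place).
Difference: 1302.9465 °C; keep the coarser place, 10^1.
Result: 1.30 × 10^3 °C.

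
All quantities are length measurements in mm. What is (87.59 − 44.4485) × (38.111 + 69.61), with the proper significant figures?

4647 mm²

87.59 − 44.4485 = 43.1415, limited to 2 d.p. → 4 s.f.; 38.111 + 69.61 = 107.721, limited to 2 d.p. → 5 s.f.
Carrying full precision, 43.1415 × 107.721 = 4647.2455215; keep min(4, 5) = 4 s.f.
Rounded to 4 significant figures: 4647 mm².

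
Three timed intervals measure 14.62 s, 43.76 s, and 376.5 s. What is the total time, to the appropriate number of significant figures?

14.62 s + 43.76 s + 376.5 s = 434.88 s.
Addition/subtraction keeps the fewest decimal places: 14.62 → 2 decimal places, 43.76 → 2 decimal places, 376.5 → 1 decimal place; limit is 1.
Rounded to 1 decimal place: 434.9 s.

434.9 s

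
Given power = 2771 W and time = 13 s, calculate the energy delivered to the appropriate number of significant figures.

energy delivered = 2771 W × 13 s = 36023 J.
2771 has 4 significant figures; 13 has 2.
Division/multiplication keeps the fewest: 2 significant figures.
Rounded: 3.6 × 10^4 J.

3.6 × 10^4 J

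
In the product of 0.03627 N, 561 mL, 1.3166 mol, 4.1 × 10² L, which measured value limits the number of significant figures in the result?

4.1 × 10² L

0.03627 N → 4 s.f.; 561 mL → 3 s.f.; 1.3166 mol → 5 s.f.; 4.1 × 10² L → 2 s.f.
The fewest is 2 significant figures, from 4.1 × 10² L.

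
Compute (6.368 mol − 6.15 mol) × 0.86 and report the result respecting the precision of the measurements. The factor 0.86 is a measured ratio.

6.368 mol − 6.15 mol = 0.218 mol; the difference is limited to 2 decimal places (2 s.f.).
Carrying full precision, 0.218 × 0.86 = 0.18748 mol; 0.86 has 2 s.f., so the result keeps min(2, 2) = 2 s.f.
Rounded to 2 significant figures: 1.9 × 10⁻¹ mol.

1.9 × 10⁻¹ mol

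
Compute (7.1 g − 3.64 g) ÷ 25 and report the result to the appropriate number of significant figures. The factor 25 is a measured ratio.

0.14 g

7.1 g − 3.64 g = 3.46 g; the difference is limited to 1 decimal place (2 s.f.).
Carrying full precision, 3.46 ÷ 25 = 0.1384 g; 25 has 2 s.f., so the result keeps min(2, 2) = 2 s.f.
Rounded to 2 significant figures: 0.14 g.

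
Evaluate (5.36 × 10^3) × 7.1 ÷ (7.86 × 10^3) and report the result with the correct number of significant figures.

(5.36 × 10^3) × 7.1 ÷ (7.86 × 10^3) = 4.8417302799…
Multiplication/division keeps the fewest significant figures: 5.36 × 10^3 → 3 s.f., 7.1 → 2 s.f., 7.86 × 10^3 → 3 s.f.; limit is 2.
Rounded to 2 significant figures: 4.8.

4.8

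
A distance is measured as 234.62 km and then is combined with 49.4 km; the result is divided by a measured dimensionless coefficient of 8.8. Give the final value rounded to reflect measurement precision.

32 km

234.62 km + 49.4 km = 284.02 km; the sum is limited to 1 decimal place (4 s.f.).
Carrying full precision, 284.02 ÷ 8.8 = 32.275 km; 8.8 has 2 s.f., so the result keeps min(4, 2) = 2 s.f.
Rounded to 2 significant figures: 32 km.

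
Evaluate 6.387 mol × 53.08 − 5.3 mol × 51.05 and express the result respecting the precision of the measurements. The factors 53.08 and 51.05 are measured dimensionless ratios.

7 × 10^1 mol

6.387 × 53.08 = 339.02196 → 3.390 × 10^2 mol (4 s.f., last digit at the 10^-1 place).
5.3 × 51.05 = 270.565 → 2.7 × 10^2 mol (2 s.f., last digit at the 10^1 place).
Difference: 68.45696 mol; keep the coarser place, 10^1.
Result: 7 × 10^1 mol.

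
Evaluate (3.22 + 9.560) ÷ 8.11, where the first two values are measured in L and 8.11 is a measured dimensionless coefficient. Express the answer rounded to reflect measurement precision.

1.58 L

3.22 L + 9.560 L = 12.780 L; the sum is limited to 2 decimal places (4 s.f.).
Carrying full precision, 12.780 ÷ 8.11 = 1.5758323058… L; 8.11 has 3 s.f., so the result keeps min(4, 3) = 3 s.f.
Rounded to 3 significant figures: 1.58 L.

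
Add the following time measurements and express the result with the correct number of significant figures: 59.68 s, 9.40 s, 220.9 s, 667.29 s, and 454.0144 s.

1411.3 s

59.68 s + 9.40 s + 220.9 s + 667.29 s + 454.0144 s = 1411.2844 s.
Addition/subtraction keeps the fewest decimal places: 59.68 → 2 decimal places, 9.40 → 2 decimal places, 220.9 → 1 decimal place, 667.29 → 2 decimal places, 454.0144 → 4 decimal places; limit is 1.
Rounded to 1 decimal place: 1411.3 s.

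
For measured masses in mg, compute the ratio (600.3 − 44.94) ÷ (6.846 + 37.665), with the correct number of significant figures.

600.3 − 44.94 = 555.36, limited to 1 d.p. → 4 s.f.; 6.846 + 37.665 = 44.511, limited to 3 d.p. → 5 s.f.
Carrying full precision, 555.36 ÷ 44.511 = 12.4769158186…; keep min(4, 5) = 4 s.f.
Rounded to 4 significant figures: 12.48.

12.48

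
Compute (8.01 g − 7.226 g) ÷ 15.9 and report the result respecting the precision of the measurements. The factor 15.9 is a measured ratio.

0.049 g

8.01 g − 7.226 g = 0.784 g; the difference is limited to 2 decimal places (2 s.f.).
Carrying full precision, 0.784 ÷ 15.9 = 0.0493081761006… g; 15.9 has 3 s.f., so the result keeps min(2, 3) = 2 s.f.
Rounded to 2 significant figures: 0.049 g.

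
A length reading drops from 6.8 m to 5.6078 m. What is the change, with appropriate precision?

1.2 m

6.8 m − 5.6078 m = 1.1922 m.
Addition/subtraction keeps the fewest decimal places: 6.8 → 1 decimal place, 5.6078 → 4 decimal places; limit is 1.
Rounded to 1 decimal place: 1.2 m.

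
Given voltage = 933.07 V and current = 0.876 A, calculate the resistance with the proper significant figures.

1.07 × 10^3 Ω

resistance = 933.07 V ÷ 0.876 A = 1065.14840183… Ω.
933.07 has 5 significant figures; 0.876 has 3.
Division/multiplication keeps the fewest: 3 significant figures.
Rounded: 1.07 × 10^3 Ω.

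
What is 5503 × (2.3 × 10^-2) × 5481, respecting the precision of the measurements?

6.9 × 10^5

5503 × (2.3 × 10^-2) × 5481 = 693724.689
Multiplication/division keeps the fewest significant figures: 5503 → 4 s.f., 2.3 × 10^-2 → 2 s.f., 5481 → 4 s.f.; limit is 2.
Rounded to 2 significant figures: 6.9 × 10^5.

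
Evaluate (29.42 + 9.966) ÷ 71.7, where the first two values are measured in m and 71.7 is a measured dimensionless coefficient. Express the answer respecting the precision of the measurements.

29.42 m + 9.966 m = 39.386 m; the sum is limited to 2 decimal places (4 s.f.).
Carrying full precision, 39.386 ÷ 71.7 = 0.549316596932… m; 71.7 has 3 s.f., so the result keeps min(4, 3) = 3 s.f.
Rounded to 3 significant figures: 0.549 m.

0.549 m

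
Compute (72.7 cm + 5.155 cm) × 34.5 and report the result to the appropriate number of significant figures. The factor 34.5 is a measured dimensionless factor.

72.7 cm + 5.155 cm = 77.855 cm; the sum is limited to 1 decimal place (3 s.f.).
Carrying full precision, 77.855 × 34.5 = 2685.9975 cm; 34.5 has 3 s.f., so the result keeps min(3, 3) = 3 s.f.
Rounded to 3 significant figures: 2.69 × 10³ cm.

2.69 × 10³ cm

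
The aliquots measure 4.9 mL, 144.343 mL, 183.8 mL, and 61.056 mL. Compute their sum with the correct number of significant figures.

4.9 mL + 144.343 mL + 183.8 mL + 61.056 mL = 394.099 mL.
Addition/subtraction keeps the fewest decimal places: 4.9 → 1 decimal place, 144.343 → 3 decimal places, 183.8 → 1 decimal place, 61.056 → 3 decimal places; limit is 1.
Rounded to 1 decimal place: 394.1 mL.

394.1 mL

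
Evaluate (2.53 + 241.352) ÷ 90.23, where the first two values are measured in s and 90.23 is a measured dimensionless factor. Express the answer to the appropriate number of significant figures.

2.53 s + 241.352 s = 243.882 s; the sum is limited to 2 decimal places (5 s.f.).
Carrying full precision, 243.882 ÷ 90.23 = 2.70289260778… s; 90.23 has 4 s.f., so the result keeps min(5, 4) = 4 s.f.
Rounded to 4 significant figures: 2.703 s.

2.703 s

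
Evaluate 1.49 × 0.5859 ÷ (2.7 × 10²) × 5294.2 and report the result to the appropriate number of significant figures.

17

1.49 × 0.5859 ÷ (2.7 × 10²) × 5294.2 = 17.11773686
Multiplication/division keeps the fewest significant figures: 1.49 → 3 s.f., 0.5859 → 4 s.f., 2.7 × 10² → 2 s.f., 5294.2 → 5 s.f.; limit is 2.
Rounded to 2 significant figures: 17.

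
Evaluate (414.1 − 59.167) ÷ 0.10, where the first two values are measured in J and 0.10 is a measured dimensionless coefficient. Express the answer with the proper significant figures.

414.1 J − 59.167 J = 354.933 J; the difference is limited to 1 decimal place (4 s.f.).
Carrying full precision, 354.933 ÷ 0.10 = 3549.33 J; 0.10 has 2 s.f., so the result keeps min(4, 2) = 2 s.f.
Rounded to 2 significant figures: 3.5 × 10^3 J.

3.5 × 10^3 J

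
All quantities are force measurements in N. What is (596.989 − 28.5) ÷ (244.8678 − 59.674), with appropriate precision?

596.989 − 28.5 = 568.489, limited to 1 d.p. → 4 s.f.; 244.8678 − 59.674 = 185.1938, limited to 3 d.p. → 6 s.f.
Carrying full precision, 568.489 ÷ 185.1938 = 3.06969779766…; keep min(4, 6) = 4 s.f.
Rounded to 4 significant figures: 3.070.

3.070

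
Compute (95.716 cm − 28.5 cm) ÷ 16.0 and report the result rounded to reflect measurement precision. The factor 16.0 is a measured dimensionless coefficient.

4.20 cm

95.716 cm − 28.5 cm = 67.216 cm; the difference is limited to 1 decimal place (3 s.f.).
Carrying full precision, 67.216 ÷ 16.0 = 4.201 cm; 16.0 has 3 s.f., so the result keeps min(3, 3) = 3 s.f.
Rounded to 3 significant figures: 4.20 cm.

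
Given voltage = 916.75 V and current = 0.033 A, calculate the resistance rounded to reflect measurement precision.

resistance = 916.75 V ÷ 0.033 A = 27780.3030303… Ω.
916.75 has 5 significant figures; 0.033 has 2.
Division/multiplication keeps the fewest: 2 significant figures.
Rounded: 2.8 × 10^4 Ω.

2.8 × 10^4 Ω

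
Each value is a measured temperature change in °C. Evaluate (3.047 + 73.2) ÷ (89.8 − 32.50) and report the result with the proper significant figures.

3.047 + 73.2 = 76.247, limited to 1 d.p. → 3 s.f.; 89.8 − 32.50 = 57.30, limited to 1 d.p. → 3 s.f.
Carrying full precision, 76.247 ÷ 57.30 = 1.33066317627…; keep min(3, 3) = 3 s.f.
Rounded to 3 significant figures: 1.33.

1.33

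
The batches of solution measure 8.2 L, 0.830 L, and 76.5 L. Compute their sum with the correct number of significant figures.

8.2 L + 0.830 L + 76.5 L = 85.530 L.
Addition/subtraction keeps the fewest decimal places: 8.2 → 1 decimal place, 0.830 → 3 decimal places, 76.5 → 1 decimal place; limit is 1.
Rounded to 1 decimal place: 85.5 L.

85.5 L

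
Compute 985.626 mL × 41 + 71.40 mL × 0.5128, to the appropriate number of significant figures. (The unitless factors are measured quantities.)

985.626 × 41 = 40410.666 → 4.0 × 10^4 mL (2 s.f., last digit at the 10^3 place).
71.40 × 0.5128 = 36.61392 → 36.61 mL (4 s.f., last digit at the 10^-2 place).
Sum: 40447.27992 mL; keep the coarser place, 10^3.
Result: 4.0 × 10^4 mL.

4.0 × 10^4 mL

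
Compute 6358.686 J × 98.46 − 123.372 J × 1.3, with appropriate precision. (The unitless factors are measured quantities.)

6.259 × 10⁵ J

6358.686 × 98.46 = 626076.22356 → 6.261 × 10⁵ J (4 s.f., last digit at the 10^2 place).
123.372 × 1.3 = 160.3836 → 1.6 × 10² J (2 s.f., last digit at the 10^1 place).
Difference: 625915.83996 J; keep the coarser place, 10^2.
Result: 6.259 × 10⁵ J.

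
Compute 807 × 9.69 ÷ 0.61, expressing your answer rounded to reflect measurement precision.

1.3 × 10⁴

807 × 9.69 ÷ 0.61 = 12819.3934426…
Multiplication/division keeps the fewest significant figures: 807 → 3 s.f., 9.69 → 3 s.f., 0.61 → 2 s.f.; limit is 2.
Rounded to 2 significant figures: 1.3 × 10⁴.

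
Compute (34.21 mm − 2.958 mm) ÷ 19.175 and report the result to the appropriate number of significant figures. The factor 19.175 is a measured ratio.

1.630 mm

34.21 mm − 2.958 mm = 31.252 mm; the difference is limited to 2 decimal places (4 s.f.).
Carrying full precision, 31.252 ÷ 19.175 = 1.62983050847… mm; 19.175 has 5 s.f., so the result keeps min(4, 5) = 4 s.f.
Rounded to 4 significant figures: 1.630 mm.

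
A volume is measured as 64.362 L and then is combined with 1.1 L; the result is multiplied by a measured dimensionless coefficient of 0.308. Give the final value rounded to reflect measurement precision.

64.362 L + 1.1 L = 65.462 L; the sum is limited to 1 decimal place (3 s.f.).
Carrying full precision, 65.462 × 0.308 = 20.162296 L; 0.308 has 3 s.f., so the result keeps min(3, 3) = 3 s.f.
Rounded to 3 significant figures: 20.2 L.

20.2 L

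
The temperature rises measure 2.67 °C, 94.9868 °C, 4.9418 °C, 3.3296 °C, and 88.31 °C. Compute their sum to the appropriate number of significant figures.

1.9424 × 10² °C

2.67 °C + 94.9868 °C + 4.9418 °C + 3.3296 °C + 88.31 °C = 194.2382 °C.
Addition/subtraction keeps the fewest decimal places: 2.67 → 2 decimal places, 94.9868 → 4 decimal places, 4.9418 → 4 decimal places, 3.3296 → 4 decimal places, 88.31 → 2 decimal places; limit is 2.
Rounded to 2 decimal places: 1.9424 × 10² °C.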